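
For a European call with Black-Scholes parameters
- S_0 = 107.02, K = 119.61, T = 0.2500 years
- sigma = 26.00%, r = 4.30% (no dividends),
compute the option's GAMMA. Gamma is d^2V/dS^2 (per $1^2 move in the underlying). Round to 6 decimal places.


Answer: Gamma = 0.022320

Derivation:
d1 = -0.7078516706; d2 = -0.8378516706
phi(d1) = 0.3105328684; exp(-qT) = 1.0000000000; exp(-rT) = 0.9893075748
Gamma = exp(-qT) * phi(d1) / (S * sigma * sqrt(T)) = 1.0000000000 * 0.3105328684 / (107.0200 * 0.2600 * 0.5000000000) = 0.022320


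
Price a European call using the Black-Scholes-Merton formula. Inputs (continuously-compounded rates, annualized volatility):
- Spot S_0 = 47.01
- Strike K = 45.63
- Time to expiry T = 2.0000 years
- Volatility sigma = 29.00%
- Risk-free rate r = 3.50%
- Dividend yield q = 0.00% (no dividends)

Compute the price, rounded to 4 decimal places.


d1 = (ln(S/K) + (r - q + 0.5*sigma^2) * T) / (sigma * sqrt(T)) = 0.44839092
d2 = d1 - sigma * sqrt(T) = 0.03826898
exp(-rT) = 0.93239382; exp(-qT) = 1.00000000
C = S_0 * exp(-qT) * N(d1) - K * exp(-rT) * N(d2)
N(d1) = 0.67306445; N(d2) = 0.51526339
C = 47.0100 * 1.00000000 * 0.67306445 - 45.6300 * 0.93239382 * 0.51526339 = 9.7188

Answer: Price = 9.7188


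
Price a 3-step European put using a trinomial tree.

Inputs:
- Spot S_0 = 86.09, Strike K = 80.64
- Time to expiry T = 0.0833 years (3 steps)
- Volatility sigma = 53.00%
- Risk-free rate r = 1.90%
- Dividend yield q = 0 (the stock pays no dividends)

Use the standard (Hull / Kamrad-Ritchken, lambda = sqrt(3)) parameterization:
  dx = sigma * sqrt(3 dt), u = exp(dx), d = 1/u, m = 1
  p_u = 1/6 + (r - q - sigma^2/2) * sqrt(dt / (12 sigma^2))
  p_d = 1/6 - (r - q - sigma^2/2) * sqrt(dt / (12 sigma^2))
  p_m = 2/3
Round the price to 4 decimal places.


Answer: Price = V(0,0) = 2.9327

Derivation:
dt = T/N = 0.027767; dx = sigma*sqrt(3*dt) = 0.152967
u = exp(dx) = 1.165287; d = 1/u = 0.858158
p_u = 0.155644, p_m = 0.666667, p_d = 0.177689
Discount per step: exp(-r*dt) = 0.999473
Stock lattice S(k, j) with j the centered position index:
  k=0: S(0,+0) = 86.0900
  k=1: S(1,-1) = 73.8788; S(1,+0) = 86.0900; S(1,+1) = 100.3195
  k=2: S(2,-2) = 63.3997; S(2,-1) = 73.8788; S(2,+0) = 86.0900; S(2,+1) = 100.3195; S(2,+2) = 116.9010
  k=3: S(3,-3) = 54.4069; S(3,-2) = 63.3997; S(3,-1) = 73.8788; S(3,+0) = 86.0900; S(3,+1) = 100.3195; S(3,+2) = 116.9010; S(3,+3) = 136.2232
Terminal payoffs V(N, j) = max(K - S_T, 0):
  V(3,-3) = 26.233066; V(3,-2) = 17.240319; V(3,-1) = 6.761190; V(3,+0) = 0.000000; V(3,+1) = 0.000000; V(3,+2) = 0.000000; V(3,+3) = 0.000000
Backward induction: V(k, j) = exp(-r*dt) * [p_u * V(k+1, j+1) + p_m * V(k+1, j) + p_d * V(k+1, j-1)]
  V(2,-2) = exp(-r*dt) * [p_u*6.761190 + p_m*17.240319 + p_d*26.233066] = 17.198149
  V(2,-1) = exp(-r*dt) * [p_u*0.000000 + p_m*6.761190 + p_d*17.240319] = 7.566891
  V(2,+0) = exp(-r*dt) * [p_u*0.000000 + p_m*0.000000 + p_d*6.761190] = 1.200759
  V(2,+1) = exp(-r*dt) * [p_u*0.000000 + p_m*0.000000 + p_d*0.000000] = 0.000000
  V(2,+2) = exp(-r*dt) * [p_u*0.000000 + p_m*0.000000 + p_d*0.000000] = 0.000000
  V(1,-1) = exp(-r*dt) * [p_u*1.200759 + p_m*7.566891 + p_d*17.198149] = 8.283044
  V(1,+0) = exp(-r*dt) * [p_u*0.000000 + p_m*1.200759 + p_d*7.566891] = 2.143932
  V(1,+1) = exp(-r*dt) * [p_u*0.000000 + p_m*0.000000 + p_d*1.200759] = 0.213250
  V(0,+0) = exp(-r*dt) * [p_u*0.213250 + p_m*2.143932 + p_d*8.283044] = 2.932741


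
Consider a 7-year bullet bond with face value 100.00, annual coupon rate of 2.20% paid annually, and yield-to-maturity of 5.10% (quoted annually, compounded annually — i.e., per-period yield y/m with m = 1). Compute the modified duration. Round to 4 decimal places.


Coupon per period c = face * coupon_rate / m = 2.200000
Periods per year m = 1; per-period yield y/m = 0.051000
Number of cashflows N = 7
Cashflows (t years, CF_t, discount factor 1/(1+y/m)^(m*t), PV):
  t = 1.0000: CF_t = 2.200000, DF = 0.951475, PV = 2.093245
  t = 2.0000: CF_t = 2.200000, DF = 0.905304, PV = 1.991669
  t = 3.0000: CF_t = 2.200000, DF = 0.861374, PV = 1.895023
  t = 4.0000: CF_t = 2.200000, DF = 0.819576, PV = 1.803067
  t = 5.0000: CF_t = 2.200000, DF = 0.779806, PV = 1.715573
  t = 6.0000: CF_t = 2.200000, DF = 0.741965, PV = 1.632324
  t = 7.0000: CF_t = 102.200000, DF = 0.705961, PV = 72.149260
Price P = sum_t PV_t = 83.280161
First compute Macaulay numerator sum_t t * PV_t:
  t * PV_t at t = 1.0000: 2.093245
  t * PV_t at t = 2.0000: 3.983339
  t * PV_t at t = 3.0000: 5.685070
  t * PV_t at t = 4.0000: 7.212267
  t * PV_t at t = 5.0000: 8.577863
  t * PV_t at t = 6.0000: 9.793944
  t * PV_t at t = 7.0000: 505.044823
Macaulay duration D = 542.390550 / 83.280161 = 6.512842
Modified duration = D / (1 + y/m) = 6.512842 / (1 + 0.051000) = 6.196805

Answer: Modified duration = 6.1968


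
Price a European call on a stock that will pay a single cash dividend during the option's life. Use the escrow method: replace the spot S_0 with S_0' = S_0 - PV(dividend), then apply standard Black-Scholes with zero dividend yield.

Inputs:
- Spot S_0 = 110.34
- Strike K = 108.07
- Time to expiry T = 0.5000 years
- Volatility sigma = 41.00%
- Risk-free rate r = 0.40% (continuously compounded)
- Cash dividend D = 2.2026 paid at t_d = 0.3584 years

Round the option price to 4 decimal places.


Answer: Price = 12.5910

Derivation:
PV(D) = D * exp(-r * t_d) = 2.2026 * 0.99856743 = 2.19944461
S_0' = S_0 - PV(D) = 110.3400 - 2.19944461 = 108.14055539
d1 = (ln(S_0'/K) + (r + sigma^2/2)*T) / (sigma*sqrt(T)) = 0.15410669
d2 = d1 - sigma*sqrt(T) = -0.13580709
exp(-rT) = 0.99800200
N(d1) = 0.56123720; N(d2) = 0.44598689
C = S_0' * N(d1) - K * exp(-rT) * N(d2) = 108.14055539 * 0.56123720 - 108.0700 * 0.99800200 * 0.44598689 = 12.5910


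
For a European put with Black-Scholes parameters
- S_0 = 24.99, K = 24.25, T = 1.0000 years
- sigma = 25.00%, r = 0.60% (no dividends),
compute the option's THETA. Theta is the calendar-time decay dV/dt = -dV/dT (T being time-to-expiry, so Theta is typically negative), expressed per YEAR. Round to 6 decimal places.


d1 = 0.2692365099; d2 = 0.0192365099
phi(d1) = 0.3847418526; exp(-qT) = 1.0000000000; exp(-rT) = 0.9940179641
Theta = -S*exp(-qT)*phi(d1)*sigma/(2*sqrt(T)) + r*K*exp(-rT)*N(-d2) - q*S*exp(-qT)*N(-d1)
N(-d1) = 0.3938738432; N(-d2) = 0.4923262162; sqrt(T) = 1.0000000000
Term 1 = -24.9900 * 1.0000000000 * 0.3847418526 * 0.2500 / (2 * 1.0000000000) = -1.2018373621
Term 2 = 0.0060 * 24.2500 * 0.9940179641 * 0.4923262162 = 0.0712049505
Term 3 = 0 (no dividend yield, q = 0)
Theta = -1.2018373621 + (0.0712049505) + (0.0000000000) = -1.130632

Answer: Theta = -1.130632


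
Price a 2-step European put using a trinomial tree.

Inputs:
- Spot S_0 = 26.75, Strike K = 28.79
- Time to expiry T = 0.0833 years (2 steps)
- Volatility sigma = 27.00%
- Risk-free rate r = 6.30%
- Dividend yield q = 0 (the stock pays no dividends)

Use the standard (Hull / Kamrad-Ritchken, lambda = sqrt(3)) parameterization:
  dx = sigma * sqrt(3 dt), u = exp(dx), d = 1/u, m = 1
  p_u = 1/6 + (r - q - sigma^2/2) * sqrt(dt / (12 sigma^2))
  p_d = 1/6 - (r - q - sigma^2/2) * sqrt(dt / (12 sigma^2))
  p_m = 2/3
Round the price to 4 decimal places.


dt = T/N = 0.041650; dx = sigma*sqrt(3*dt) = 0.095440
u = exp(dx) = 1.100143; d = 1/u = 0.908973
p_u = 0.172460, p_m = 0.666667, p_d = 0.160873
Discount per step: exp(-r*dt) = 0.997379
Stock lattice S(k, j) with j the centered position index:
  k=0: S(0,+0) = 26.7500
  k=1: S(1,-1) = 24.3150; S(1,+0) = 26.7500; S(1,+1) = 29.4288
  k=2: S(2,-2) = 22.1017; S(2,-1) = 24.3150; S(2,+0) = 26.7500; S(2,+1) = 29.4288; S(2,+2) = 32.3759
Terminal payoffs V(N, j) = max(K - S_T, 0):
  V(2,-2) = 6.688315; V(2,-1) = 4.474983; V(2,+0) = 2.040000; V(2,+1) = 0.000000; V(2,+2) = 0.000000
Backward induction: V(k, j) = exp(-r*dt) * [p_u * V(k+1, j+1) + p_m * V(k+1, j) + p_d * V(k+1, j-1)]
  V(1,-1) = exp(-r*dt) * [p_u*2.040000 + p_m*4.474983 + p_d*6.688315] = 4.399553
  V(1,+0) = exp(-r*dt) * [p_u*0.000000 + p_m*2.040000 + p_d*4.474983] = 2.074456
  V(1,+1) = exp(-r*dt) * [p_u*0.000000 + p_m*0.000000 + p_d*2.040000] = 0.327322
  V(0,+0) = exp(-r*dt) * [p_u*0.327322 + p_m*2.074456 + p_d*4.399553] = 2.141565

Answer: Price = V(0,0) = 2.1416


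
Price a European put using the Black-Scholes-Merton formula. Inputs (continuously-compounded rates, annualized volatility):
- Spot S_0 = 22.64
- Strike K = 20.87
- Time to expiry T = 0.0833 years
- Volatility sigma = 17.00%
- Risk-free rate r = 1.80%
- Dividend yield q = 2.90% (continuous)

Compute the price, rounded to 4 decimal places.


Answer: Price = 0.0225

Derivation:
d1 = (ln(S/K) + (r - q + 0.5*sigma^2) * T) / (sigma * sqrt(T)) = 1.66499519
d2 = d1 - sigma * sqrt(T) = 1.61593023
exp(-rT) = 0.99850172; exp(-qT) = 0.99758722
P = K * exp(-rT) * N(-d2) - S_0 * exp(-qT) * N(-d1)
N(-d1) = 0.04795686; N(-d2) = 0.05305470
P = 20.8700 * 0.99850172 * 0.05305470 - 22.6400 * 0.99758722 * 0.04795686 = 0.0225


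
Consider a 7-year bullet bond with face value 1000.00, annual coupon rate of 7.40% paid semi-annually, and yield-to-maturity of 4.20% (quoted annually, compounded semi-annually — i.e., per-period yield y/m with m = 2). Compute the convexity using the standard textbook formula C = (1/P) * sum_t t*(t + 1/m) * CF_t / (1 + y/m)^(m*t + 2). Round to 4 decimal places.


Answer: Convexity = 38.2536

Derivation:
Coupon per period c = face * coupon_rate / m = 37.000000
Periods per year m = 2; per-period yield y/m = 0.021000
Number of cashflows N = 14
Cashflows (t years, CF_t, discount factor 1/(1+y/m)^(m*t), PV):
  t = 0.5000: CF_t = 37.000000, DF = 0.979432, PV = 36.238981
  t = 1.0000: CF_t = 37.000000, DF = 0.959287, PV = 35.493615
  t = 1.5000: CF_t = 37.000000, DF = 0.939556, PV = 34.763580
  t = 2.0000: CF_t = 37.000000, DF = 0.920231, PV = 34.048561
  t = 2.5000: CF_t = 37.000000, DF = 0.901304, PV = 33.348247
  t = 3.0000: CF_t = 37.000000, DF = 0.882766, PV = 32.662338
  t = 3.5000: CF_t = 37.000000, DF = 0.864609, PV = 31.990537
  t = 4.0000: CF_t = 37.000000, DF = 0.846826, PV = 31.332553
  t = 4.5000: CF_t = 37.000000, DF = 0.829408, PV = 30.688103
  t = 5.0000: CF_t = 37.000000, DF = 0.812349, PV = 30.056908
  t = 5.5000: CF_t = 37.000000, DF = 0.795640, PV = 29.438695
  t = 6.0000: CF_t = 37.000000, DF = 0.779276, PV = 28.833198
  t = 6.5000: CF_t = 37.000000, DF = 0.763247, PV = 28.240155
  t = 7.0000: CF_t = 1037.000000, DF = 0.747549, PV = 775.208216
Price P = sum_t PV_t = 1192.343690
Convexity numerator sum_t t*(t + 1/m) * CF_t / (1+y/m)^(m*t + 2):
  t = 0.5000: term = 17.381790
  t = 1.0000: term = 51.072841
  t = 1.5000: term = 100.044742
  t = 2.0000: term = 163.311691
  t = 2.5000: term = 239.929027
  t = 3.0000: term = 328.991810
  t = 3.5000: term = 429.633444
  t = 4.0000: term = 541.024345
  t = 4.5000: term = 662.370648
  t = 5.0000: term = 792.912954
  t = 5.5000: term = 931.925117
  t = 6.0000: term = 1078.713073
  t = 6.5000: term = 1232.613697
  t = 7.0000: term = 39041.472241
Convexity = (1/P) * sum = 45611.397420 / 1192.343690 = 38.253565


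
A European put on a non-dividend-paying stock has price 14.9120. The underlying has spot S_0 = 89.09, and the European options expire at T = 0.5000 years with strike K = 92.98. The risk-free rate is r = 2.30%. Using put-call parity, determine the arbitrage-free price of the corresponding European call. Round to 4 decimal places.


Put-call parity: C - P = S_0 * exp(-qT) - K * exp(-rT).
S_0 * exp(-qT) = 89.0900 * 1.00000000 = 89.09000000
K * exp(-rT) = 92.9800 * 0.98856587 = 91.91685480
C = P + S*exp(-qT) - K*exp(-rT)
C = 14.9120 + 89.09000000 - 91.91685480 = 12.0851

Answer: Call price = 12.0851


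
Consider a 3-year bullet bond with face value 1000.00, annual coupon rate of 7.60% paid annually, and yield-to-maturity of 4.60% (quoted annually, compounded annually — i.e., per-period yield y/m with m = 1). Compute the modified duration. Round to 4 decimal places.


Coupon per period c = face * coupon_rate / m = 76.000000
Periods per year m = 1; per-period yield y/m = 0.046000
Number of cashflows N = 3
Cashflows (t years, CF_t, discount factor 1/(1+y/m)^(m*t), PV):
  t = 1.0000: CF_t = 76.000000, DF = 0.956023, PV = 72.657744
  t = 2.0000: CF_t = 76.000000, DF = 0.913980, PV = 69.462470
  t = 3.0000: CF_t = 1076.000000, DF = 0.873786, PV = 940.193442
Price P = sum_t PV_t = 1082.313656
First compute Macaulay numerator sum_t t * PV_t:
  t * PV_t at t = 1.0000: 72.657744
  t * PV_t at t = 2.0000: 138.924940
  t * PV_t at t = 3.0000: 2820.580327
Macaulay duration D = 3032.163011 / 1082.313656 = 2.801557
Modified duration = D / (1 + y/m) = 2.801557 / (1 + 0.046000) = 2.678352

Answer: Modified duration = 2.6784


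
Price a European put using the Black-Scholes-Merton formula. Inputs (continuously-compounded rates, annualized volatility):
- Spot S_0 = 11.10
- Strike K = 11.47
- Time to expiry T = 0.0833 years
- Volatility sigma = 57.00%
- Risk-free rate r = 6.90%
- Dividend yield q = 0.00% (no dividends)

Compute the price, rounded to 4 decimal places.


d1 = (ln(S/K) + (r - q + 0.5*sigma^2) * T) / (sigma * sqrt(T)) = -0.08212194
d2 = d1 - sigma * sqrt(T) = -0.24663386
exp(-rT) = 0.99426879; exp(-qT) = 1.00000000
P = K * exp(-rT) * N(-d2) - S_0 * exp(-qT) * N(-d1)
N(-d1) = 0.53272513; N(-d2) = 0.59740420
P = 11.4700 * 0.99426879 * 0.59740420 - 11.1000 * 1.00000000 * 0.53272513 = 0.8997

Answer: Price = 0.8997


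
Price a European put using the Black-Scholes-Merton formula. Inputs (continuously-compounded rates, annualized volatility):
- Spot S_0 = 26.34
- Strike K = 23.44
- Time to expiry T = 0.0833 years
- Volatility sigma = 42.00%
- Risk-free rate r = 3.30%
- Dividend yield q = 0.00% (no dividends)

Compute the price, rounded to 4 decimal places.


d1 = (ln(S/K) + (r - q + 0.5*sigma^2) * T) / (sigma * sqrt(T)) = 1.04554874
d2 = d1 - sigma * sqrt(T) = 0.92432943
exp(-rT) = 0.99725487; exp(-qT) = 1.00000000
P = K * exp(-rT) * N(-d2) - S_0 * exp(-qT) * N(-d1)
N(-d1) = 0.14788471; N(-d2) = 0.17765741
P = 23.4400 * 0.99725487 * 0.17765741 - 26.3400 * 1.00000000 * 0.14788471 = 0.2576

Answer: Price = 0.2576


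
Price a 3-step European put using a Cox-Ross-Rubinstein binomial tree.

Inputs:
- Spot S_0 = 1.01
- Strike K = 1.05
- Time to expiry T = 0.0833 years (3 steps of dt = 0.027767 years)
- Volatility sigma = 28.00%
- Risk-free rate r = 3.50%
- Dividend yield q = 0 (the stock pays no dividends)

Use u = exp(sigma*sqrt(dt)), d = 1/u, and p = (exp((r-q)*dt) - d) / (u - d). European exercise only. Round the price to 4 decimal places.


dt = T/N = 0.027767
u = exp(sigma*sqrt(dt)) = 1.047763; d = 1/u = 0.954414
p = (exp((r-q)*dt) - d) / (u - d) = 0.498754
Discount per step: exp(-r*dt) = 0.999029
Stock lattice S(k, i) with i counting down-moves:
  k=0: S(0,0) = 1.0100
  k=1: S(1,0) = 1.0582; S(1,1) = 0.9640
  k=2: S(2,0) = 1.1088; S(2,1) = 1.0100; S(2,2) = 0.9200
  k=3: S(3,0) = 1.1617; S(3,1) = 1.0582; S(3,2) = 0.9640; S(3,3) = 0.8781
Terminal payoffs V(N, i) = max(K - S_T, 0):
  V(3,0) = 0.000000; V(3,1) = 0.000000; V(3,2) = 0.086041; V(3,3) = 0.171924
Backward induction: V(k, i) = exp(-r*dt) * [p * V(k+1, i) + (1-p) * V(k+1, i+1)].
  V(2,0) = exp(-r*dt) * [p*0.000000 + (1-p)*0.000000] = 0.000000
  V(2,1) = exp(-r*dt) * [p*0.000000 + (1-p)*0.086041] = 0.043086
  V(2,2) = exp(-r*dt) * [p*0.086041 + (1-p)*0.171924] = 0.128964
  V(1,0) = exp(-r*dt) * [p*0.000000 + (1-p)*0.043086] = 0.021576
  V(1,1) = exp(-r*dt) * [p*0.043086 + (1-p)*0.128964] = 0.086048
  V(0,0) = exp(-r*dt) * [p*0.021576 + (1-p)*0.086048] = 0.053840

Answer: Price = V(0,0) = 0.0538


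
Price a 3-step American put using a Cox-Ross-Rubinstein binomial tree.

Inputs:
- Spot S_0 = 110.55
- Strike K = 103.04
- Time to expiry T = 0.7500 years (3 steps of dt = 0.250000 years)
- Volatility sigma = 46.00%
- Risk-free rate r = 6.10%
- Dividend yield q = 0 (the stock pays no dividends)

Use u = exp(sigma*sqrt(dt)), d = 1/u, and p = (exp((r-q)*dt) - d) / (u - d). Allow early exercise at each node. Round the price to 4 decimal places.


Answer: Price = V(0,0) = 12.6579

Derivation:
dt = T/N = 0.250000
u = exp(sigma*sqrt(dt)) = 1.258600; d = 1/u = 0.794534
p = (exp((r-q)*dt) - d) / (u - d) = 0.475866
Discount per step: exp(-r*dt) = 0.984866
Stock lattice S(k, i) with i counting down-moves:
  k=0: S(0,0) = 110.5500
  k=1: S(1,0) = 139.1382; S(1,1) = 87.8357
  k=2: S(2,0) = 175.1194; S(2,1) = 110.5500; S(2,2) = 69.7884
  k=3: S(3,0) = 220.4053; S(3,1) = 139.1382; S(3,2) = 87.8357; S(3,3) = 55.4492
Terminal payoffs V(N, i) = max(K - S_T, 0):
  V(3,0) = 0.000000; V(3,1) = 0.000000; V(3,2) = 15.204310; V(3,3) = 47.590766
Backward induction: V(k, i) = exp(-r*dt) * [p * V(k+1, i) + (1-p) * V(k+1, i+1)]; then take max(V_cont, immediate exercise) for American.
  V(2,0) = exp(-r*dt) * [p*0.000000 + (1-p)*0.000000] = 0.000000; exercise = 0.000000; V(2,0) = max -> 0.000000
  V(2,1) = exp(-r*dt) * [p*0.000000 + (1-p)*15.204310] = 7.848494; exercise = 0.000000; V(2,1) = max -> 7.848494
  V(2,2) = exp(-r*dt) * [p*15.204310 + (1-p)*47.590766] = 31.692154; exercise = 33.251593; V(2,2) = max -> 33.251593
  V(1,0) = exp(-r*dt) * [p*0.000000 + (1-p)*7.848494] = 4.051408; exercise = 0.000000; V(1,0) = max -> 4.051408
  V(1,1) = exp(-r*dt) * [p*7.848494 + (1-p)*33.251593] = 20.842841; exercise = 15.204310; V(1,1) = max -> 20.842841
  V(0,0) = exp(-r*dt) * [p*4.051408 + (1-p)*20.842841] = 12.657863; exercise = 0.000000; V(0,0) = max -> 12.657863


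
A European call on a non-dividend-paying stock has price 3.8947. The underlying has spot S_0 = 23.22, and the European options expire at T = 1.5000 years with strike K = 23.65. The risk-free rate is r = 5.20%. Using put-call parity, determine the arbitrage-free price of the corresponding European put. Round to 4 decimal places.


Answer: Put price = 2.5501

Derivation:
Put-call parity: C - P = S_0 * exp(-qT) - K * exp(-rT).
S_0 * exp(-qT) = 23.2200 * 1.00000000 = 23.22000000
K * exp(-rT) = 23.6500 * 0.92496443 = 21.87540869
P = C - S*exp(-qT) + K*exp(-rT)
P = 3.8947 - 23.22000000 + 21.87540869 = 2.5501


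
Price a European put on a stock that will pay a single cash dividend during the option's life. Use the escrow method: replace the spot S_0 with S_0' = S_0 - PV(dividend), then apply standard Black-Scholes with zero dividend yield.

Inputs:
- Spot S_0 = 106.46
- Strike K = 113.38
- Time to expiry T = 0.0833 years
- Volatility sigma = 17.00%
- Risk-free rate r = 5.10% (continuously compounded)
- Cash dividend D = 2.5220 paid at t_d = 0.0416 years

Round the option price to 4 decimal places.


Answer: Price = 9.0569

Derivation:
PV(D) = D * exp(-r * t_d) = 2.5220 * 0.99788065 = 2.51665500
S_0' = S_0 - PV(D) = 106.4600 - 2.51665500 = 103.94334500
d1 = (ln(S_0'/K) + (r + sigma^2/2)*T) / (sigma*sqrt(T)) = -1.65998378
d2 = d1 - sigma*sqrt(T) = -1.70904874
exp(-rT) = 0.99576071
N(-d1) = 0.95154114; N(-d2) = 0.95627904
P = K * exp(-rT) * N(-d2) - S_0' * N(-d1) = 113.3800 * 0.99576071 * 0.95627904 - 103.94334500 * 0.95154114 = 9.0569


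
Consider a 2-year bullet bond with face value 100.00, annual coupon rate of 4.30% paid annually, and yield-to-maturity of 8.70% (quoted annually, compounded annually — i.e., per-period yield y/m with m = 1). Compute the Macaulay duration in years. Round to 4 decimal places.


Coupon per period c = face * coupon_rate / m = 4.300000
Periods per year m = 1; per-period yield y/m = 0.087000
Number of cashflows N = 2
Cashflows (t years, CF_t, discount factor 1/(1+y/m)^(m*t), PV):
  t = 1.0000: CF_t = 4.300000, DF = 0.919963, PV = 3.955842
  t = 2.0000: CF_t = 104.300000, DF = 0.846332, PV = 88.272458
Price P = sum_t PV_t = 92.228300
Macaulay numerator sum_t t * PV_t:
  t * PV_t at t = 1.0000: 3.955842
  t * PV_t at t = 2.0000: 176.544916
Macaulay duration D = (sum_t t * PV_t) / P = 180.500758 / 92.228300 = 1.957108

Answer: Macaulay duration = 1.9571 years


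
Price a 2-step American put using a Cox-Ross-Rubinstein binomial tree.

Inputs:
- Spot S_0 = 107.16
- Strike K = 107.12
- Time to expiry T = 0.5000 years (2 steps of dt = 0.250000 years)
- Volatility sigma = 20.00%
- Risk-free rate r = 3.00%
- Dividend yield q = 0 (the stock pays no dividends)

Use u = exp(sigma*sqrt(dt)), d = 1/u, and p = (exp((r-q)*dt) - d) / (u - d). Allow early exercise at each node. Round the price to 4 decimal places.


Answer: Price = V(0,0) = 4.9138

Derivation:
dt = T/N = 0.250000
u = exp(sigma*sqrt(dt)) = 1.105171; d = 1/u = 0.904837
p = (exp((r-q)*dt) - d) / (u - d) = 0.512599
Discount per step: exp(-r*dt) = 0.992528
Stock lattice S(k, i) with i counting down-moves:
  k=0: S(0,0) = 107.1600
  k=1: S(1,0) = 118.4301; S(1,1) = 96.9624
  k=2: S(2,0) = 130.8855; S(2,1) = 107.1600; S(2,2) = 87.7352
Terminal payoffs V(N, i) = max(K - S_T, 0):
  V(2,0) = 0.000000; V(2,1) = 0.000000; V(2,2) = 19.384813
Backward induction: V(k, i) = exp(-r*dt) * [p * V(k+1, i) + (1-p) * V(k+1, i+1)]; then take max(V_cont, immediate exercise) for American.
  V(1,0) = exp(-r*dt) * [p*0.000000 + (1-p)*0.000000] = 0.000000; exercise = 0.000000; V(1,0) = max -> 0.000000
  V(1,1) = exp(-r*dt) * [p*0.000000 + (1-p)*19.384813] = 9.377578; exercise = 10.157622; V(1,1) = max -> 10.157622
  V(0,0) = exp(-r*dt) * [p*0.000000 + (1-p)*10.157622] = 4.913842; exercise = 0.000000; V(0,0) = max -> 4.913842


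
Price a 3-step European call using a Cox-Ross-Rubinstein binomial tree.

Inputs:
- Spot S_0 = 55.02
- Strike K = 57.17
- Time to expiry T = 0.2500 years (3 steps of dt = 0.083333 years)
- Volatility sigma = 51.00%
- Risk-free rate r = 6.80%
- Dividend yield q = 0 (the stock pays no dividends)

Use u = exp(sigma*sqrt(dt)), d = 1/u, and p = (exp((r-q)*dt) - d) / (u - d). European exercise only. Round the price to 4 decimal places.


dt = T/N = 0.083333
u = exp(sigma*sqrt(dt)) = 1.158614; d = 1/u = 0.863100
p = (exp((r-q)*dt) - d) / (u - d) = 0.482490
Discount per step: exp(-r*dt) = 0.994349
Stock lattice S(k, i) with i counting down-moves:
  k=0: S(0,0) = 55.0200
  k=1: S(1,0) = 63.7469; S(1,1) = 47.4878
  k=2: S(2,0) = 73.8581; S(2,1) = 55.0200; S(2,2) = 40.9867
  k=3: S(3,0) = 85.5730; S(3,1) = 63.7469; S(3,2) = 47.4878; S(3,3) = 35.3757
Terminal payoffs V(N, i) = max(S_T - K, 0):
  V(3,0) = 28.402991; V(3,1) = 6.576933; V(3,2) = 0.000000; V(3,3) = 0.000000
Backward induction: V(k, i) = exp(-r*dt) * [p * V(k+1, i) + (1-p) * V(k+1, i+1)].
  V(2,0) = exp(-r*dt) * [p*28.402991 + (1-p)*6.576933] = 17.011126
  V(2,1) = exp(-r*dt) * [p*6.576933 + (1-p)*0.000000] = 3.155376
  V(2,2) = exp(-r*dt) * [p*0.000000 + (1-p)*0.000000] = 0.000000
  V(1,0) = exp(-r*dt) * [p*17.011126 + (1-p)*3.155376] = 9.785035
  V(1,1) = exp(-r*dt) * [p*3.155376 + (1-p)*0.000000] = 1.513836
  V(0,0) = exp(-r*dt) * [p*9.785035 + (1-p)*1.513836] = 5.473505

Answer: Price = V(0,0) = 5.4735


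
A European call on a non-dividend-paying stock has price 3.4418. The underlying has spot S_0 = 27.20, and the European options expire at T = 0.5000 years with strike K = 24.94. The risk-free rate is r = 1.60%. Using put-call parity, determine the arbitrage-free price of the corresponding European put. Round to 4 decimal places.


Answer: Put price = 0.9831

Derivation:
Put-call parity: C - P = S_0 * exp(-qT) - K * exp(-rT).
S_0 * exp(-qT) = 27.2000 * 1.00000000 = 27.20000000
K * exp(-rT) = 24.9400 * 0.99203191 = 24.74127596
P = C - S*exp(-qT) + K*exp(-rT)
P = 3.4418 - 27.20000000 + 24.74127596 = 0.9831


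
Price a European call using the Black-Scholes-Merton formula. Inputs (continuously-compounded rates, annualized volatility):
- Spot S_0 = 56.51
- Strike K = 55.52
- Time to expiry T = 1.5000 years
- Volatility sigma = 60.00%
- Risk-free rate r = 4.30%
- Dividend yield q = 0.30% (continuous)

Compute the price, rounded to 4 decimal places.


d1 = (ln(S/K) + (r - q + 0.5*sigma^2) * T) / (sigma * sqrt(T)) = 0.47312479
d2 = d1 - sigma * sqrt(T) = -0.26172213
exp(-rT) = 0.93753611; exp(-qT) = 0.99551011
C = S_0 * exp(-qT) * N(d1) - K * exp(-rT) * N(d2)
N(d1) = 0.68193792; N(d2) = 0.39676784
C = 56.5100 * 0.99551011 * 0.68193792 - 55.5200 * 0.93753611 * 0.39676784 = 17.7107

Answer: Price = 17.7107


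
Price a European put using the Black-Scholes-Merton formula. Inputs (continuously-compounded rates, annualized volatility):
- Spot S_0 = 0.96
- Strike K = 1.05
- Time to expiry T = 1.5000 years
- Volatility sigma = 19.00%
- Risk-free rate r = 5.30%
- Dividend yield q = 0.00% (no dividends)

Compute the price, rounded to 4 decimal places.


Answer: Price = 0.0943

Derivation:
d1 = (ln(S/K) + (r - q + 0.5*sigma^2) * T) / (sigma * sqrt(T)) = 0.07289527
d2 = d1 - sigma * sqrt(T) = -0.15980625
exp(-rT) = 0.92357802; exp(-qT) = 1.00000000
P = K * exp(-rT) * N(-d2) - S_0 * exp(-qT) * N(-d1)
N(-d1) = 0.47094473; N(-d2) = 0.56348315
P = 1.0500 * 0.92357802 * 0.56348315 - 0.9600 * 1.00000000 * 0.47094473 = 0.0943


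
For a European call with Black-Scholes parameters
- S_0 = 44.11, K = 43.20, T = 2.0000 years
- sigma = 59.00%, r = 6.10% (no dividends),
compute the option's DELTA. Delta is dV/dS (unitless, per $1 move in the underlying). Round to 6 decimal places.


Answer: Delta = 0.721865

Derivation:
d1 = 0.5883919646; d2 = -0.2459940372
phi(d1) = 0.3355309471; exp(-qT) = 1.0000000000; exp(-rT) = 0.8851483685
N(d1) = 0.7218653850
Delta = exp(-qT) * N(d1) = 1.0000000000 * 0.7218653850 = 0.721865


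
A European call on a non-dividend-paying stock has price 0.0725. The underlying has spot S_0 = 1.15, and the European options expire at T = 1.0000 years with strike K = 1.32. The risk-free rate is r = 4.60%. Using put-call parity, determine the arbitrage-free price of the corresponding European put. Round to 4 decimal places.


Put-call parity: C - P = S_0 * exp(-qT) - K * exp(-rT).
S_0 * exp(-qT) = 1.1500 * 1.00000000 = 1.15000000
K * exp(-rT) = 1.3200 * 0.95504196 = 1.26065539
P = C - S*exp(-qT) + K*exp(-rT)
P = 0.0725 - 1.15000000 + 1.26065539 = 0.1832

Answer: Put price = 0.1832


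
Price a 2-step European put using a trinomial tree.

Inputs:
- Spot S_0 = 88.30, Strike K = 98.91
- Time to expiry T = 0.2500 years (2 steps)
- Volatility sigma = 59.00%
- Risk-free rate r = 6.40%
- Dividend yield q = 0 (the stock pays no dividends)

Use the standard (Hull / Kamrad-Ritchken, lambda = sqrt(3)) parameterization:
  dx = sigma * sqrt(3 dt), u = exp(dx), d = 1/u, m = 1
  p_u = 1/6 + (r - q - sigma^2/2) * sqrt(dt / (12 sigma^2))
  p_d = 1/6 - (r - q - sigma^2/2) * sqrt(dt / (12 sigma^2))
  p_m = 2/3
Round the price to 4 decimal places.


dt = T/N = 0.125000; dx = sigma*sqrt(3*dt) = 0.361300
u = exp(dx) = 1.435194; d = 1/u = 0.696770
p_u = 0.147629, p_m = 0.666667, p_d = 0.185704
Discount per step: exp(-r*dt) = 0.992032
Stock lattice S(k, j) with j the centered position index:
  k=0: S(0,+0) = 88.3000
  k=1: S(1,-1) = 61.5248; S(1,+0) = 88.3000; S(1,+1) = 126.7276
  k=2: S(2,-2) = 42.8686; S(2,-1) = 61.5248; S(2,+0) = 88.3000; S(2,+1) = 126.7276; S(2,+2) = 181.8786
Terminal payoffs V(N, j) = max(K - S_T, 0):
  V(2,-2) = 56.041357; V(2,-1) = 37.385198; V(2,+0) = 10.610000; V(2,+1) = 0.000000; V(2,+2) = 0.000000
Backward induction: V(k, j) = exp(-r*dt) * [p_u * V(k+1, j+1) + p_m * V(k+1, j) + p_d * V(k+1, j-1)]
  V(1,-1) = exp(-r*dt) * [p_u*10.610000 + p_m*37.385198 + p_d*56.041357] = 36.602912
  V(1,+0) = exp(-r*dt) * [p_u*0.000000 + p_m*10.610000 + p_d*37.385198] = 13.904228
  V(1,+1) = exp(-r*dt) * [p_u*0.000000 + p_m*0.000000 + p_d*10.610000] = 1.954618
  V(0,+0) = exp(-r*dt) * [p_u*1.954618 + p_m*13.904228 + p_d*36.602912] = 16.225025

Answer: Price = V(0,0) = 16.2250


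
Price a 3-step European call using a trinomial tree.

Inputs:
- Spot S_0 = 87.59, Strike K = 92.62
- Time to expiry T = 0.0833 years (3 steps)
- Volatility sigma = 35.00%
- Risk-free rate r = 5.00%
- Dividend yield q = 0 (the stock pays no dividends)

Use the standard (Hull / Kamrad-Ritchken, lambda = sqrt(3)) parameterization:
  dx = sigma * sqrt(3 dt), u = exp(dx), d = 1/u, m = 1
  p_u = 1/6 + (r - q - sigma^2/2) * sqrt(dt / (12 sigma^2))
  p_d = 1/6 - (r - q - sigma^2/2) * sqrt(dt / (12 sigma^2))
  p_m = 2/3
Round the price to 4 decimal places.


Answer: Price = V(0,0) = 1.9053

Derivation:
dt = T/N = 0.027767; dx = sigma*sqrt(3*dt) = 0.101016
u = exp(dx) = 1.106294; d = 1/u = 0.903918
p_u = 0.165121, p_m = 0.666667, p_d = 0.168213
Discount per step: exp(-r*dt) = 0.998613
Stock lattice S(k, j) with j the centered position index:
  k=0: S(0,+0) = 87.5900
  k=1: S(1,-1) = 79.1742; S(1,+0) = 87.5900; S(1,+1) = 96.9003
  k=2: S(2,-2) = 71.5670; S(2,-1) = 79.1742; S(2,+0) = 87.5900; S(2,+1) = 96.9003; S(2,+2) = 107.2003
  k=3: S(3,-3) = 64.6908; S(3,-2) = 71.5670; S(3,-1) = 79.1742; S(3,+0) = 87.5900; S(3,+1) = 96.9003; S(3,+2) = 107.2003; S(3,+3) = 118.5951
Terminal payoffs V(N, j) = max(S_T - K, 0):
  V(3,-3) = 0.000000; V(3,-2) = 0.000000; V(3,-1) = 0.000000; V(3,+0) = 0.000000; V(3,+1) = 4.280330; V(3,+2) = 14.580296; V(3,+3) = 25.975092
Backward induction: V(k, j) = exp(-r*dt) * [p_u * V(k+1, j+1) + p_m * V(k+1, j) + p_d * V(k+1, j-1)]
  V(2,-2) = exp(-r*dt) * [p_u*0.000000 + p_m*0.000000 + p_d*0.000000] = 0.000000
  V(2,-1) = exp(-r*dt) * [p_u*0.000000 + p_m*0.000000 + p_d*0.000000] = 0.000000
  V(2,+0) = exp(-r*dt) * [p_u*4.280330 + p_m*0.000000 + p_d*0.000000] = 0.705790
  V(2,+1) = exp(-r*dt) * [p_u*14.580296 + p_m*4.280330 + p_d*0.000000] = 5.253760
  V(2,+2) = exp(-r*dt) * [p_u*25.975092 + p_m*14.580296 + p_d*4.280330] = 14.708789
  V(1,-1) = exp(-r*dt) * [p_u*0.705790 + p_m*0.000000 + p_d*0.000000] = 0.116379
  V(1,+0) = exp(-r*dt) * [p_u*5.253760 + p_m*0.705790 + p_d*0.000000] = 1.336174
  V(1,+1) = exp(-r*dt) * [p_u*14.708789 + p_m*5.253760 + p_d*0.705790] = 6.041559
  V(0,+0) = exp(-r*dt) * [p_u*6.041559 + p_m*1.336174 + p_d*0.116379] = 1.905297


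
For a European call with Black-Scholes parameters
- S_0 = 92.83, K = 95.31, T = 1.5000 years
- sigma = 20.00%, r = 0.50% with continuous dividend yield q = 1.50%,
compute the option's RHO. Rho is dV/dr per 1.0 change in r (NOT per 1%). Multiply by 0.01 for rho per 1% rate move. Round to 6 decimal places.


d1 = -0.0463969019; d2 = -0.2913458762
phi(d1) = 0.3985131154; exp(-qT) = 0.9777512372; exp(-rT) = 0.9925280548
N(d2) = 0.3853934022
Rho = K*T*exp(-rT)*N(d2) = 95.3100 * 1.5000 * 0.9925280548 * 0.3853934022 = 54.686080

Answer: Rho = 54.686080


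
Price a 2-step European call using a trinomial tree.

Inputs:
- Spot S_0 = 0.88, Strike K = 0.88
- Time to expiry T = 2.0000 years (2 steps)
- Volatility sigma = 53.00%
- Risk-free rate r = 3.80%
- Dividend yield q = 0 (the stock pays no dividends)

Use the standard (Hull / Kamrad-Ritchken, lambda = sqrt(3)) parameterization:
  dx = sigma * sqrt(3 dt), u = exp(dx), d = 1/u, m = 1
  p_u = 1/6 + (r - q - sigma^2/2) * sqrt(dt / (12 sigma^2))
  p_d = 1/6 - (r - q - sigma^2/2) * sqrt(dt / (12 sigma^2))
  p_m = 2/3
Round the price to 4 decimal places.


Answer: Price = V(0,0) = 0.2342

Derivation:
dt = T/N = 1.000000; dx = sigma*sqrt(3*dt) = 0.917987
u = exp(dx) = 2.504244; d = 1/u = 0.399322
p_u = 0.110865, p_m = 0.666667, p_d = 0.222468
Discount per step: exp(-r*dt) = 0.962713
Stock lattice S(k, j) with j the centered position index:
  k=0: S(0,+0) = 0.8800
  k=1: S(1,-1) = 0.3514; S(1,+0) = 0.8800; S(1,+1) = 2.2037
  k=2: S(2,-2) = 0.1403; S(2,-1) = 0.3514; S(2,+0) = 0.8800; S(2,+1) = 2.2037; S(2,+2) = 5.5187
Terminal payoffs V(N, j) = max(S_T - K, 0):
  V(2,-2) = 0.000000; V(2,-1) = 0.000000; V(2,+0) = 0.000000; V(2,+1) = 1.323735; V(2,+2) = 4.638690
Backward induction: V(k, j) = exp(-r*dt) * [p_u * V(k+1, j+1) + p_m * V(k+1, j) + p_d * V(k+1, j-1)]
  V(1,-1) = exp(-r*dt) * [p_u*0.000000 + p_m*0.000000 + p_d*0.000000] = 0.000000
  V(1,+0) = exp(-r*dt) * [p_u*1.323735 + p_m*0.000000 + p_d*0.000000] = 0.141284
  V(1,+1) = exp(-r*dt) * [p_u*4.638690 + p_m*1.323735 + p_d*0.000000] = 1.344678
  V(0,+0) = exp(-r*dt) * [p_u*1.344678 + p_m*0.141284 + p_d*0.000000] = 0.234197


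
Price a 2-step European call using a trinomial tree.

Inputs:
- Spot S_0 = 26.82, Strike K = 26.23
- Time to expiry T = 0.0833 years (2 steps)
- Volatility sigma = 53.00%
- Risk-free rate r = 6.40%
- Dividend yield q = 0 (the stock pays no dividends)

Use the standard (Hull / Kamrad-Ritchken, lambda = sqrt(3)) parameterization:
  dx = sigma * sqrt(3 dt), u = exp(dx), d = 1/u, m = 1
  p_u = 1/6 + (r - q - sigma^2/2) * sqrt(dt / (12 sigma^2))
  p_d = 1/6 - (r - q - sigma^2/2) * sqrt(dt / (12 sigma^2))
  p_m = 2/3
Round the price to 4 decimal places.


dt = T/N = 0.041650; dx = sigma*sqrt(3*dt) = 0.187346
u = exp(dx) = 1.206044; d = 1/u = 0.829157
p_u = 0.158169, p_m = 0.666667, p_d = 0.175165
Discount per step: exp(-r*dt) = 0.997338
Stock lattice S(k, j) with j the centered position index:
  k=0: S(0,+0) = 26.8200
  k=1: S(1,-1) = 22.2380; S(1,+0) = 26.8200; S(1,+1) = 32.3461
  k=2: S(2,-2) = 18.4388; S(2,-1) = 22.2380; S(2,+0) = 26.8200; S(2,+1) = 32.3461; S(2,+2) = 39.0108
Terminal payoffs V(N, j) = max(S_T - K, 0):
  V(2,-2) = 0.000000; V(2,-1) = 0.000000; V(2,+0) = 0.590000; V(2,+1) = 6.116108; V(2,+2) = 12.780838
Backward induction: V(k, j) = exp(-r*dt) * [p_u * V(k+1, j+1) + p_m * V(k+1, j) + p_d * V(k+1, j-1)]
  V(1,-1) = exp(-r*dt) * [p_u*0.590000 + p_m*0.000000 + p_d*0.000000] = 0.093071
  V(1,+0) = exp(-r*dt) * [p_u*6.116108 + p_m*0.590000 + p_d*0.000000] = 1.357087
  V(1,+1) = exp(-r*dt) * [p_u*12.780838 + p_m*6.116108 + p_d*0.590000] = 6.185769
  V(0,+0) = exp(-r*dt) * [p_u*6.185769 + p_m*1.357087 + p_d*0.093071] = 1.894366

Answer: Price = V(0,0) = 1.8944


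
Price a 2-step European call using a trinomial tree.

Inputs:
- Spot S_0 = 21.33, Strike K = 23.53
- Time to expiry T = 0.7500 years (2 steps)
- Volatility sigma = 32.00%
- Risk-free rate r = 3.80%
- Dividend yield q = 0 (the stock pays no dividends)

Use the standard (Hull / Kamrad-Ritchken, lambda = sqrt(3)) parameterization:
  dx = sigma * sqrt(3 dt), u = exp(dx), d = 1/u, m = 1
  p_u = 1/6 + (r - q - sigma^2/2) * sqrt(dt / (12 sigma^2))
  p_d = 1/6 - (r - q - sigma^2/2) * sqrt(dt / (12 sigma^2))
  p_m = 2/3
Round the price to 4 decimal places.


Answer: Price = V(0,0) = 1.7832

Derivation:
dt = T/N = 0.375000; dx = sigma*sqrt(3*dt) = 0.339411
u = exp(dx) = 1.404121; d = 1/u = 0.712189
p_u = 0.159375, p_m = 0.666667, p_d = 0.173959
Discount per step: exp(-r*dt) = 0.985851
Stock lattice S(k, j) with j the centered position index:
  k=0: S(0,+0) = 21.3300
  k=1: S(1,-1) = 15.1910; S(1,+0) = 21.3300; S(1,+1) = 29.9499
  k=2: S(2,-2) = 10.8189; S(2,-1) = 15.1910; S(2,+0) = 21.3300; S(2,+1) = 29.9499; S(2,+2) = 42.0533
Terminal payoffs V(N, j) = max(S_T - K, 0):
  V(2,-2) = 0.000000; V(2,-1) = 0.000000; V(2,+0) = 0.000000; V(2,+1) = 6.419894; V(2,+2) = 18.523266
Backward induction: V(k, j) = exp(-r*dt) * [p_u * V(k+1, j+1) + p_m * V(k+1, j) + p_d * V(k+1, j-1)]
  V(1,-1) = exp(-r*dt) * [p_u*0.000000 + p_m*0.000000 + p_d*0.000000] = 0.000000
  V(1,+0) = exp(-r*dt) * [p_u*6.419894 + p_m*0.000000 + p_d*0.000000] = 1.008691
  V(1,+1) = exp(-r*dt) * [p_u*18.523266 + p_m*6.419894 + p_d*0.000000] = 7.129742
  V(0,+0) = exp(-r*dt) * [p_u*7.129742 + p_m*1.008691 + p_d*0.000000] = 1.783169


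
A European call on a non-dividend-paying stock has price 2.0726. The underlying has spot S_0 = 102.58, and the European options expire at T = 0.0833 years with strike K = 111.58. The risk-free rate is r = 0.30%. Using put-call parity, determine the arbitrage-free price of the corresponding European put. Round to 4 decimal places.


Put-call parity: C - P = S_0 * exp(-qT) - K * exp(-rT).
S_0 * exp(-qT) = 102.5800 * 1.00000000 = 102.58000000
K * exp(-rT) = 111.5800 * 0.99975013 = 111.55211964
P = C - S*exp(-qT) + K*exp(-rT)
P = 2.0726 - 102.58000000 + 111.55211964 = 11.0447

Answer: Put price = 11.0447


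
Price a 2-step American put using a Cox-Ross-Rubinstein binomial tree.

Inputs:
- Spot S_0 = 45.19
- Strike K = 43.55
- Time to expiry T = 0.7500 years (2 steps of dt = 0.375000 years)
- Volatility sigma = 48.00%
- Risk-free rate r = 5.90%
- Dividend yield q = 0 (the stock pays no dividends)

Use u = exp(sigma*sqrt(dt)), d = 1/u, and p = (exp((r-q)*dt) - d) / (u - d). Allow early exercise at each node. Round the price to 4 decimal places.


Answer: Price = V(0,0) = 5.1686

Derivation:
dt = T/N = 0.375000
u = exp(sigma*sqrt(dt)) = 1.341702; d = 1/u = 0.745322
p = (exp((r-q)*dt) - d) / (u - d) = 0.464552
Discount per step: exp(-r*dt) = 0.978118
Stock lattice S(k, i) with i counting down-moves:
  k=0: S(0,0) = 45.1900
  k=1: S(1,0) = 60.6315; S(1,1) = 33.6811
  k=2: S(2,0) = 81.3494; S(2,1) = 45.1900; S(2,2) = 25.1033
Terminal payoffs V(N, i) = max(K - S_T, 0):
  V(2,0) = 0.000000; V(2,1) = 0.000000; V(2,2) = 18.446726
Backward induction: V(k, i) = exp(-r*dt) * [p * V(k+1, i) + (1-p) * V(k+1, i+1)]; then take max(V_cont, immediate exercise) for American.
  V(1,0) = exp(-r*dt) * [p*0.000000 + (1-p)*0.000000] = 0.000000; exercise = 0.000000; V(1,0) = max -> 0.000000
  V(1,1) = exp(-r*dt) * [p*0.000000 + (1-p)*18.446726] = 9.661125; exercise = 9.868893; V(1,1) = max -> 9.868893
  V(0,0) = exp(-r*dt) * [p*0.000000 + (1-p)*9.868893] = 5.168647; exercise = 0.000000; V(0,0) = max -> 5.168647


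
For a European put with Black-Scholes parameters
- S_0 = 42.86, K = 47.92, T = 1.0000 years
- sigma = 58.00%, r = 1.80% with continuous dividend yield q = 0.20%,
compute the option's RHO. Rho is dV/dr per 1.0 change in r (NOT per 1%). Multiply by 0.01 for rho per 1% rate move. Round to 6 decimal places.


Answer: Rho = -31.786847

Derivation:
d1 = 0.1251828211; d2 = -0.4548171789
phi(d1) = 0.3958286345; exp(-qT) = 0.9980019987; exp(-rT) = 0.9821610324
N(-d2) = 0.6753796149
Rho = -K*T*exp(-rT)*N(-d2) = -47.9200 * 1.0000 * 0.9821610324 * 0.6753796149 = -31.786847


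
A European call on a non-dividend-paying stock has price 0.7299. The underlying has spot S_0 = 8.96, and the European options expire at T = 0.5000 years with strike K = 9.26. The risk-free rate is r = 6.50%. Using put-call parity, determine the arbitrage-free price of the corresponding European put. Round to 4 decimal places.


Answer: Put price = 0.7338

Derivation:
Put-call parity: C - P = S_0 * exp(-qT) - K * exp(-rT).
S_0 * exp(-qT) = 8.9600 * 1.00000000 = 8.96000000
K * exp(-rT) = 9.2600 * 0.96802245 = 8.96388789
P = C - S*exp(-qT) + K*exp(-rT)
P = 0.7299 - 8.96000000 + 8.96388789 = 0.7338


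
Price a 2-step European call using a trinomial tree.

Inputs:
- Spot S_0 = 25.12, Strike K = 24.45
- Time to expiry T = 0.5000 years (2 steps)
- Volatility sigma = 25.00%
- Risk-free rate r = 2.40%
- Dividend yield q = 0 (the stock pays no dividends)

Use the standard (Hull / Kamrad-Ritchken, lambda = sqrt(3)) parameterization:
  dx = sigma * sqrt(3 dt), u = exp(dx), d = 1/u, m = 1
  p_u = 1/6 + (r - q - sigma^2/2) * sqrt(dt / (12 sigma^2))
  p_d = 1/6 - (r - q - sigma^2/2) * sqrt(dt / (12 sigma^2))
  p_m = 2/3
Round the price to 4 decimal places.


Answer: Price = V(0,0) = 2.1468

Derivation:
dt = T/N = 0.250000; dx = sigma*sqrt(3*dt) = 0.216506
u = exp(dx) = 1.241731; d = 1/u = 0.805327
p_u = 0.162481, p_m = 0.666667, p_d = 0.170852
Discount per step: exp(-r*dt) = 0.994018
Stock lattice S(k, j) with j the centered position index:
  k=0: S(0,+0) = 25.1200
  k=1: S(1,-1) = 20.2298; S(1,+0) = 25.1200; S(1,+1) = 31.1923
  k=2: S(2,-2) = 16.2916; S(2,-1) = 20.2298; S(2,+0) = 25.1200; S(2,+1) = 31.1923; S(2,+2) = 38.7324
Terminal payoffs V(N, j) = max(S_T - K, 0):
  V(2,-2) = 0.000000; V(2,-1) = 0.000000; V(2,+0) = 0.670000; V(2,+1) = 6.742282; V(2,+2) = 14.282423
Backward induction: V(k, j) = exp(-r*dt) * [p_u * V(k+1, j+1) + p_m * V(k+1, j) + p_d * V(k+1, j-1)]
  V(1,-1) = exp(-r*dt) * [p_u*0.670000 + p_m*0.000000 + p_d*0.000000] = 0.108211
  V(1,+0) = exp(-r*dt) * [p_u*6.742282 + p_m*0.670000 + p_d*0.000000] = 1.532933
  V(1,+1) = exp(-r*dt) * [p_u*14.282423 + p_m*6.742282 + p_d*0.670000] = 6.888491
  V(0,+0) = exp(-r*dt) * [p_u*6.888491 + p_m*1.532933 + p_d*0.108211] = 2.146772


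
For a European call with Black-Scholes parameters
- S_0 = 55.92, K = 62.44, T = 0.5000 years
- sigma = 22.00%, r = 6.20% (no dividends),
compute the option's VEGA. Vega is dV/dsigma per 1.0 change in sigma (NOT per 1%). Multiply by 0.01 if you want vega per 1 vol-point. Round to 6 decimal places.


Answer: Vega = 14.370133

Derivation:
d1 = -0.4318750943; d2 = -0.5874385862
phi(d1) = 0.3634198208; exp(-qT) = 1.0000000000; exp(-rT) = 0.9694755731
Vega = S * exp(-qT) * phi(d1) * sqrt(T) = 55.9200 * 1.0000000000 * 0.3634198208 * 0.7071067812 = 14.370133
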